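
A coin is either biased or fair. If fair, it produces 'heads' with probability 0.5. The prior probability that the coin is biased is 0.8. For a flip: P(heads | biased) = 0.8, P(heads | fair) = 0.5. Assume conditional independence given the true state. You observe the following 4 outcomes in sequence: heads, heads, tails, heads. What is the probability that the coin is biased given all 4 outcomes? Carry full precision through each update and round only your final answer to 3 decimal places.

Apply Bayes' rule sequentially, carrying P(biased) forward.
After 'heads': P(biased) = 0.8·0.8000 / (0.8·0.8000 + 0.5·0.2000) ≈ 0.8649
After 'heads': P(biased) = 0.8·0.8649 / (0.8·0.8649 + 0.5·0.1351) ≈ 0.9110
After 'tails': P(biased) = 0.2·0.9110 / (0.2·0.9110 + 0.5·0.0890) ≈ 0.8038
After 'heads': P(biased) = 0.8·0.8038 / (0.8·0.8038 + 0.5·0.1962) ≈ 0.8676

0.868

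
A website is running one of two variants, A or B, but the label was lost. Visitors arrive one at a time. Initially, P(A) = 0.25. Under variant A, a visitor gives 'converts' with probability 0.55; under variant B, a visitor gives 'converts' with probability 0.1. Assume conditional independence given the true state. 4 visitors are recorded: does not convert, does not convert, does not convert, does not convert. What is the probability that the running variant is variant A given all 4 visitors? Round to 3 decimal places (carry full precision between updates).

0.020

After 'does not convert': P(A) = 0.45·0.2500 / (0.45·0.2500 + 0.9·0.7500) ≈ 0.1429
After 'does not convert': P(A) = 0.45·0.1429 / (0.45·0.1429 + 0.9·0.8571) ≈ 0.0769
After 'does not convert': P(A) = 0.45·0.0769 / (0.45·0.0769 + 0.9·0.9231) ≈ 0.0400
After 'does not convert': P(A) = 0.45·0.0400 / (0.45·0.0400 + 0.9·0.9600) ≈ 0.0204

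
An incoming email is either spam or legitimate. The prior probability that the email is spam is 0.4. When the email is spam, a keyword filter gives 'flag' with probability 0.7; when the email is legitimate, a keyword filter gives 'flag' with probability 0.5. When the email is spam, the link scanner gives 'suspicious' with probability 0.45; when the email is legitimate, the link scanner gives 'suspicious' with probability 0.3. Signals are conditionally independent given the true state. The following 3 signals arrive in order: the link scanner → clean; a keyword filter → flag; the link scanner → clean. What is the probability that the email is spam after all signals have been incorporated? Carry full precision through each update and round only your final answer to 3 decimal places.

0.366

Apply Bayes' rule sequentially, carrying P(spam) forward.
After the link scanner='clean': P(spam) = 0.55·0.4000 / (0.55·0.4000 + 0.7·0.6000) ≈ 0.3438
After a keyword filter='flag': P(spam) = 0.7·0.3438 / (0.7·0.3438 + 0.5·0.6562) ≈ 0.4231
After the link scanner='clean': P(spam) = 0.55·0.4231 / (0.55·0.4231 + 0.7·0.5769) ≈ 0.3656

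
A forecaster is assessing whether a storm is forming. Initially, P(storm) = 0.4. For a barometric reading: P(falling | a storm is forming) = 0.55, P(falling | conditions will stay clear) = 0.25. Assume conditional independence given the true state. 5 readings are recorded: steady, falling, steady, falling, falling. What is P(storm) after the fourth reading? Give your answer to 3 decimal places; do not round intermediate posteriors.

After 'steady': P(storm) = 0.45·0.4000 / (0.45·0.4000 + 0.75·0.6000) ≈ 0.2857
After 'falling': P(storm) = 0.55·0.2857 / (0.55·0.2857 + 0.25·0.7143) ≈ 0.4681
After 'steady': P(storm) = 0.45·0.4681 / (0.45·0.4681 + 0.75·0.5319) ≈ 0.3455
After 'falling': P(storm) = 0.55·0.3455 / (0.55·0.3455 + 0.25·0.6545) ≈ 0.5374

0.537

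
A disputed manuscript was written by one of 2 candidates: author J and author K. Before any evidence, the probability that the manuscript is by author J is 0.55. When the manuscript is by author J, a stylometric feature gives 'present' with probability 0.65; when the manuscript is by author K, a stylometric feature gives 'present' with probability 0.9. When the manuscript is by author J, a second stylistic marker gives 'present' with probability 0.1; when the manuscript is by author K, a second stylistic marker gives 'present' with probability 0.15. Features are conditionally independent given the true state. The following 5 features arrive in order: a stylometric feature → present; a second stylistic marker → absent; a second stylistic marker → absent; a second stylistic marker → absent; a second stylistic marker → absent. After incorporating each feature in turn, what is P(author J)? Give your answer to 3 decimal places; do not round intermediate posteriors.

0.526

After a stylometric feature='present': P(author J) = 0.65·0.5500 / (0.65·0.5500 + 0.9·0.4500) ≈ 0.4689
After a second stylistic marker='absent': P(author J) = 0.9·0.4689 / (0.9·0.4689 + 0.85·0.5311) ≈ 0.4831
After a second stylistic marker='absent': P(author J) = 0.9·0.4831 / (0.9·0.4831 + 0.85·0.5169) ≈ 0.4974
After a second stylistic marker='absent': P(author J) = 0.9·0.4974 / (0.9·0.4974 + 0.85·0.5026) ≈ 0.5117
After a second stylistic marker='absent': P(author J) = 0.9·0.5117 / (0.9·0.5117 + 0.85·0.4883) ≈ 0.5259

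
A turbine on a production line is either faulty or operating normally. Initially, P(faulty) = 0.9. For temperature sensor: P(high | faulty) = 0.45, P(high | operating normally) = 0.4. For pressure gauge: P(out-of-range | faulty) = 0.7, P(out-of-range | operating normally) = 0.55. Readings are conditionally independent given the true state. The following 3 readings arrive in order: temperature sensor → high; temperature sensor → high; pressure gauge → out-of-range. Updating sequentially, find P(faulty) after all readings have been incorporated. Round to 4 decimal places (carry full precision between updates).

After temperature sensor='high': P(faulty) = 0.45·0.9000 / (0.45·0.9000 + 0.4·0.1000) ≈ 0.9101
After temperature sensor='high': P(faulty) = 0.45·0.9101 / (0.45·0.9101 + 0.4·0.0899) ≈ 0.9193
After pressure gauge='out-of-range': P(faulty) = 0.7·0.9193 / (0.7·0.9193 + 0.55·0.0807) ≈ 0.9355

0.9355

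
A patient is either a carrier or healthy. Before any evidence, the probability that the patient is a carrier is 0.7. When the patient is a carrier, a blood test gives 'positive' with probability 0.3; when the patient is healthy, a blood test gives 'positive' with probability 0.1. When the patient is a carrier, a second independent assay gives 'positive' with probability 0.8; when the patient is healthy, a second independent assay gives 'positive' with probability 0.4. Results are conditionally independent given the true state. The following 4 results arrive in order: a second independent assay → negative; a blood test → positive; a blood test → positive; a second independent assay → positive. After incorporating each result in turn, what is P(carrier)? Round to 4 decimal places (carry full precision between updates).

0.9333

After a second independent assay='negative': P(carrier) = 0.2·0.7000 / (0.2·0.7000 + 0.6·0.3000) ≈ 0.4375
After a blood test='positive': P(carrier) = 0.3·0.4375 / (0.3·0.4375 + 0.1·0.5625) ≈ 0.7000
After a blood test='positive': P(carrier) = 0.3·0.7000 / (0.3·0.7000 + 0.1·0.3000) ≈ 0.8750
After a second independent assay='positive': P(carrier) = 0.8·0.8750 / (0.8·0.8750 + 0.4·0.1250) ≈ 0.9333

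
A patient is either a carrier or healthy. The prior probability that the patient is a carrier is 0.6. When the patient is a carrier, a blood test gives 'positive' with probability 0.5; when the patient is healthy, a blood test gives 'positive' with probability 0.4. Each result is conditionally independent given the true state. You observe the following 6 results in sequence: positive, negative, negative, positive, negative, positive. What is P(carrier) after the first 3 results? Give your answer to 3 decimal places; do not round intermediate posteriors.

0.566

After 'positive': P(carrier) = 0.5·0.6000 / (0.5·0.6000 + 0.4·0.4000) ≈ 0.6522
After 'negative': P(carrier) = 0.5·0.6522 / (0.5·0.6522 + 0.6·0.3478) ≈ 0.6098
After 'negative': P(carrier) = 0.5·0.6098 / (0.5·0.6098 + 0.6·0.3902) ≈ 0.5656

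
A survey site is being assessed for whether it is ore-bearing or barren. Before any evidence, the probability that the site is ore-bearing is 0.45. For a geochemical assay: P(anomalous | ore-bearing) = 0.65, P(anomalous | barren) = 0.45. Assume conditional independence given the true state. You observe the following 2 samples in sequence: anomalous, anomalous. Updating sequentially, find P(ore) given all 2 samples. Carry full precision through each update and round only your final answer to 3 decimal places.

After 'anomalous': P(ore) = 0.65·0.4500 / (0.65·0.4500 + 0.45·0.5500) ≈ 0.5417
After 'anomalous': P(ore) = 0.65·0.5417 / (0.65·0.5417 + 0.45·0.4583) ≈ 0.6306

0.631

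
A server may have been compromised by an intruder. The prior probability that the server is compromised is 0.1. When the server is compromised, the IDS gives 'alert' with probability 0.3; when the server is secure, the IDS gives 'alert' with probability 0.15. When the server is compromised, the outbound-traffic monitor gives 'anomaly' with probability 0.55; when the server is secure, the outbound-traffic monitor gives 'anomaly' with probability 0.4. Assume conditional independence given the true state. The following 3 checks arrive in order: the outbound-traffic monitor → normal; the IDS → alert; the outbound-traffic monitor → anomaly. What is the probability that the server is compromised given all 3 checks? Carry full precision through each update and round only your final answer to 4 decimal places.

After the outbound-traffic monitor='normal': P(compromised) = 0.45·0.1000 / (0.45·0.1000 + 0.6·0.9000) ≈ 0.0769
After the IDS='alert': P(compromised) = 0.3·0.0769 / (0.3·0.0769 + 0.15·0.9231) ≈ 0.1429
After the outbound-traffic monitor='anomaly': P(compromised) = 0.55·0.1429 / (0.55·0.1429 + 0.4·0.8571) ≈ 0.1864

0.1864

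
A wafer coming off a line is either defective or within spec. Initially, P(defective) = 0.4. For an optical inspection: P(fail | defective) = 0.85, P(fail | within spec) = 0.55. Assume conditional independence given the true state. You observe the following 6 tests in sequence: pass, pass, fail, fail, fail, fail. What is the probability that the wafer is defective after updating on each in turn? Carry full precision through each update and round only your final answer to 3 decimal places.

0.297

Each posterior becomes the prior for the next update.
After 'pass': P(defective) = 0.15·0.4000 / (0.15·0.4000 + 0.45·0.6000) ≈ 0.1818
After 'pass': P(defective) = 0.15·0.1818 / (0.15·0.1818 + 0.45·0.8182) ≈ 0.0690
After 'fail': P(defective) = 0.85·0.0690 / (0.85·0.0690 + 0.55·0.9310) ≈ 0.1027
After 'fail': P(defective) = 0.85·0.1027 / (0.85·0.1027 + 0.55·0.8973) ≈ 0.1503
After 'fail': P(defective) = 0.85·0.1503 / (0.85·0.1503 + 0.55·0.8497) ≈ 0.2147
After 'fail': P(defective) = 0.85·0.2147 / (0.85·0.2147 + 0.55·0.7853) ≈ 0.2970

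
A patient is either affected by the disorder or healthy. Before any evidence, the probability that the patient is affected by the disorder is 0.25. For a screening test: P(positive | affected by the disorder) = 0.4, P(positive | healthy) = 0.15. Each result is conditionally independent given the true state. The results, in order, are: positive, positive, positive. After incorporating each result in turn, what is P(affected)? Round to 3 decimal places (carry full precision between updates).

After 'positive': P(affected) = 0.4·0.2500 / (0.4·0.2500 + 0.15·0.7500) ≈ 0.4706
After 'positive': P(affected) = 0.4·0.4706 / (0.4·0.4706 + 0.15·0.5294) ≈ 0.7033
After 'positive': P(affected) = 0.4·0.7033 / (0.4·0.7033 + 0.15·0.2967) ≈ 0.8634

0.863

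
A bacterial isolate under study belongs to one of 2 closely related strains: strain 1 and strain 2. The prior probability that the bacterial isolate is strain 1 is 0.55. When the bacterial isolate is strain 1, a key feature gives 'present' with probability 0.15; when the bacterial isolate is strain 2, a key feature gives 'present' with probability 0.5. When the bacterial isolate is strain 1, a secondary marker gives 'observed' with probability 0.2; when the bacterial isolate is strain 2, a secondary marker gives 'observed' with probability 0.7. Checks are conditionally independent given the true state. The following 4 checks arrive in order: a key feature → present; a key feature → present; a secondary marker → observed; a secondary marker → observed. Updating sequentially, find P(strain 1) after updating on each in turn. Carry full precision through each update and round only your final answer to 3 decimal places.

0.009

Apply Bayes' rule sequentially, carrying P(strain 1) forward.
After a key feature='present': P(strain 1) = 0.15·0.5500 / (0.15·0.5500 + 0.5·0.4500) ≈ 0.2683
After a key feature='present': P(strain 1) = 0.15·0.2683 / (0.15·0.2683 + 0.5·0.7317) ≈ 0.0991
After a secondary marker='observed': P(strain 1) = 0.2·0.0991 / (0.2·0.0991 + 0.7·0.9009) ≈ 0.0305
After a secondary marker='observed': P(strain 1) = 0.2·0.0305 / (0.2·0.0305 + 0.7·0.9695) ≈ 0.0089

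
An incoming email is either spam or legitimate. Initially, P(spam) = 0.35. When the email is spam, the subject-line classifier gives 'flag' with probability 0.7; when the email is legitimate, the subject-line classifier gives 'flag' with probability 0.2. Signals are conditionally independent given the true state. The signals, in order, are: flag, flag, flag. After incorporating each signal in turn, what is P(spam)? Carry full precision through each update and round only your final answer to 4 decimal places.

After 'flag': P(spam) = 0.7·0.3500 / (0.7·0.3500 + 0.2·0.6500) ≈ 0.6533
After 'flag': P(spam) = 0.7·0.6533 / (0.7·0.6533 + 0.2·0.3467) ≈ 0.8684
After 'flag': P(spam) = 0.7·0.8684 / (0.7·0.8684 + 0.2·0.1316) ≈ 0.9585

0.9585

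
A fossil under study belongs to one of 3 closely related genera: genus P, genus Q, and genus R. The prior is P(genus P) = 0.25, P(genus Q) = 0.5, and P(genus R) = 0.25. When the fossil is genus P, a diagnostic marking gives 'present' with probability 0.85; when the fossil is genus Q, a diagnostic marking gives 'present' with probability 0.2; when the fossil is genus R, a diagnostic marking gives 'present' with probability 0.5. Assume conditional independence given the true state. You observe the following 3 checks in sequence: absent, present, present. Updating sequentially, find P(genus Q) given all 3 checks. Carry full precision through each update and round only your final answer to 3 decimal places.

After 'absent': normaliser = 0.15·0.2500 + 0.8·0.5000 + 0.5·0.2500; P(genus P) ≈ 0.0667, P(genus Q) ≈ 0.7111, P(genus R) ≈ 0.2222
After 'present': normaliser = 0.85·0.0667 + 0.2·0.7111 + 0.5·0.2222; P(genus P) ≈ 0.1828, P(genus Q) ≈ 0.4588, P(genus R) ≈ 0.3584
After 'present': normaliser = 0.85·0.1828 + 0.2·0.4588 + 0.5·0.3584; P(genus P) ≈ 0.3644, P(genus Q) ≈ 0.2152, P(genus R) ≈ 0.4203

0.215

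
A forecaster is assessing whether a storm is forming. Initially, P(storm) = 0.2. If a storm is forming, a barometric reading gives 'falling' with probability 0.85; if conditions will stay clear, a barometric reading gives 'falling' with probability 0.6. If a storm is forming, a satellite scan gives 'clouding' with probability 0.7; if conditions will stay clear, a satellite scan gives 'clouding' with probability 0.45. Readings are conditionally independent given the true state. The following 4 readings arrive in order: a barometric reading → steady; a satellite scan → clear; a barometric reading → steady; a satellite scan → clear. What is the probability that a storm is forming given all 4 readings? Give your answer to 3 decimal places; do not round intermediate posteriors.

After a barometric reading='steady': P(storm) = 0.15·0.2000 / (0.15·0.2000 + 0.4·0.8000) ≈ 0.0857
After a satellite scan='clear': P(storm) = 0.3·0.0857 / (0.3·0.0857 + 0.55·0.9143) ≈ 0.0486
After a barometric reading='steady': P(storm) = 0.15·0.0486 / (0.15·0.0486 + 0.4·0.9514) ≈ 0.0188
After a satellite scan='clear': P(storm) = 0.3·0.0188 / (0.3·0.0188 + 0.55·0.9812) ≈ 0.0104

0.010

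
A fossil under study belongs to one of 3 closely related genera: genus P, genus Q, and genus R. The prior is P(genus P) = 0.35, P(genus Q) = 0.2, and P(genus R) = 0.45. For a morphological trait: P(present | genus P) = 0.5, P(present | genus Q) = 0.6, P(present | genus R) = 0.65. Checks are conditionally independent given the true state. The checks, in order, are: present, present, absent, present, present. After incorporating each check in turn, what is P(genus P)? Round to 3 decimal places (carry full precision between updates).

0.221

After 'present': normaliser = 0.5·0.3500 + 0.6·0.2000 + 0.65·0.4500; P(genus P) ≈ 0.2979, P(genus Q) ≈ 0.2043, P(genus R) ≈ 0.4979
After 'present': normaliser = 0.5·0.2979 + 0.6·0.2043 + 0.65·0.4979; P(genus P) ≈ 0.2503, P(genus Q) ≈ 0.2059, P(genus R) ≈ 0.5438
After 'absent': normaliser = 0.5·0.2503 + 0.4·0.2059 + 0.35·0.5438; P(genus P) ≈ 0.3145, P(genus Q) ≈ 0.2071, P(genus R) ≈ 0.4784
After 'present': normaliser = 0.5·0.3145 + 0.6·0.2071 + 0.65·0.4784; P(genus P) ≈ 0.2654, P(genus Q) ≈ 0.2097, P(genus R) ≈ 0.5249
After 'present': normaliser = 0.5·0.2654 + 0.6·0.2097 + 0.65·0.5249; P(genus P) ≈ 0.2213, P(genus Q) ≈ 0.2098, P(genus R) ≈ 0.5689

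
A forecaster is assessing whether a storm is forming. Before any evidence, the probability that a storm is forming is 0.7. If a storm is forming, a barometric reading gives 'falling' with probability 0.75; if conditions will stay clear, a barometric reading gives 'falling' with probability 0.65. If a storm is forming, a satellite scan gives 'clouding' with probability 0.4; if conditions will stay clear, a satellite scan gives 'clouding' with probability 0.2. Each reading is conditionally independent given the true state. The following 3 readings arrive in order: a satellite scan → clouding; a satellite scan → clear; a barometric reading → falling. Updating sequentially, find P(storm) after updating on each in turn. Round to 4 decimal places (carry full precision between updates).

After a satellite scan='clouding': P(storm) = 0.4·0.7000 / (0.4·0.7000 + 0.2·0.3000) ≈ 0.8235
After a satellite scan='clear': P(storm) = 0.6·0.8235 / (0.6·0.8235 + 0.8·0.1765) ≈ 0.7778
After a barometric reading='falling': P(storm) = 0.75·0.7778 / (0.75·0.7778 + 0.65·0.2222) ≈ 0.8015

0.8015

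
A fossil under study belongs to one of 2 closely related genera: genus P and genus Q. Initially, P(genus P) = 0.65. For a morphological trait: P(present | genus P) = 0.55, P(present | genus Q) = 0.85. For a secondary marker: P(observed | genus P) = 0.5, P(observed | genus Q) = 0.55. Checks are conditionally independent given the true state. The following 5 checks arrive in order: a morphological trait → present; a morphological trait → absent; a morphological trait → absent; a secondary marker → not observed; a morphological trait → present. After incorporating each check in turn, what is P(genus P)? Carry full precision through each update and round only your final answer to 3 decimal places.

After a morphological trait='present': P(genus P) = 0.55·0.6500 / (0.55·0.6500 + 0.85·0.3500) ≈ 0.5458
After a morphological trait='absent': P(genus P) = 0.45·0.5458 / (0.45·0.5458 + 0.15·0.4542) ≈ 0.7828
After a morphological trait='absent': P(genus P) = 0.45·0.7828 / (0.45·0.7828 + 0.15·0.2172) ≈ 0.9154
After a secondary marker='not observed': P(genus P) = 0.5·0.9154 / (0.5·0.9154 + 0.45·0.0846) ≈ 0.9232
After a morphological trait='present': P(genus P) = 0.55·0.9232 / (0.55·0.9232 + 0.85·0.0768) ≈ 0.8860

0.886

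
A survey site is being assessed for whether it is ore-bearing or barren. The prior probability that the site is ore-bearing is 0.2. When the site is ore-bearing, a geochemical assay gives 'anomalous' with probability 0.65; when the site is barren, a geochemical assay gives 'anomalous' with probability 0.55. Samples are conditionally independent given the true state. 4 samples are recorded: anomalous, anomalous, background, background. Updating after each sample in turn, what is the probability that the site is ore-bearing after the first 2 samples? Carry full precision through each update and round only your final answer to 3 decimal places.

0.259

After 'anomalous': P(ore) = 0.65·0.2000 / (0.65·0.2000 + 0.55·0.8000) ≈ 0.2281
After 'anomalous': P(ore) = 0.65·0.2281 / (0.65·0.2281 + 0.55·0.7719) ≈ 0.2588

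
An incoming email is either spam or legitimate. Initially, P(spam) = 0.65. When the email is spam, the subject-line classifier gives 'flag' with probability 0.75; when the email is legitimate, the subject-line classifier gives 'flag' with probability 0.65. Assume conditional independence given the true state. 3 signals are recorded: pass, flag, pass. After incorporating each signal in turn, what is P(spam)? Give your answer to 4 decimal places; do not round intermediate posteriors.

0.5223

After 'pass': P(spam) = 0.25·0.6500 / (0.25·0.6500 + 0.35·0.3500) ≈ 0.5702
After 'flag': P(spam) = 0.75·0.5702 / (0.75·0.5702 + 0.65·0.4298) ≈ 0.6048
After 'pass': P(spam) = 0.25·0.6048 / (0.25·0.6048 + 0.35·0.3952) ≈ 0.5223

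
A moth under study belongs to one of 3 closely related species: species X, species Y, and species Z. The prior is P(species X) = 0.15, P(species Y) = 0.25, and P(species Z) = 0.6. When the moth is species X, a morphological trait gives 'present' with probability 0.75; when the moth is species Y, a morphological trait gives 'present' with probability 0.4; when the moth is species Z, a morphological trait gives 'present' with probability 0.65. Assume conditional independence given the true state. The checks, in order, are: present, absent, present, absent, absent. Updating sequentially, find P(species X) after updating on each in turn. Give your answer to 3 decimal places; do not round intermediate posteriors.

After 'present': normaliser = 0.75·0.1500 + 0.4·0.2500 + 0.65·0.6000; P(species X) ≈ 0.1867, P(species Y) ≈ 0.1660, P(species Z) ≈ 0.6473
After 'absent': normaliser = 0.25·0.1867 + 0.6·0.1660 + 0.35·0.6473; P(species X) ≈ 0.1252, P(species Y) ≈ 0.2671, P(species Z) ≈ 0.6077
After 'present': normaliser = 0.75·0.1252 + 0.4·0.2671 + 0.65·0.6077; P(species X) ≈ 0.1576, P(species Y) ≈ 0.1793, P(species Z) ≈ 0.6630
After 'absent': normaliser = 0.25·0.1576 + 0.6·0.1793 + 0.35·0.6630; P(species X) ≈ 0.1040, P(species Y) ≈ 0.2839, P(species Z) ≈ 0.6122
After 'absent': normaliser = 0.25·0.1040 + 0.6·0.2839 + 0.35·0.6122; P(species X) ≈ 0.0633, P(species Y) ≈ 0.4148, P(species Z) ≈ 0.5219

0.063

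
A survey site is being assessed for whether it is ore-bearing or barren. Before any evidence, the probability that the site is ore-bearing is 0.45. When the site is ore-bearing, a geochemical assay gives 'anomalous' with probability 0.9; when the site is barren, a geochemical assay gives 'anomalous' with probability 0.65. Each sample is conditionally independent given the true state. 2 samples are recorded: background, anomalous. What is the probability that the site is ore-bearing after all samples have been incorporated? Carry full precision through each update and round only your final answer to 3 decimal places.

After 'background': P(ore) = 0.1·0.4500 / (0.1·0.4500 + 0.35·0.5500) ≈ 0.1895
After 'anomalous': P(ore) = 0.9·0.1895 / (0.9·0.1895 + 0.65·0.8105) ≈ 0.2445

0.245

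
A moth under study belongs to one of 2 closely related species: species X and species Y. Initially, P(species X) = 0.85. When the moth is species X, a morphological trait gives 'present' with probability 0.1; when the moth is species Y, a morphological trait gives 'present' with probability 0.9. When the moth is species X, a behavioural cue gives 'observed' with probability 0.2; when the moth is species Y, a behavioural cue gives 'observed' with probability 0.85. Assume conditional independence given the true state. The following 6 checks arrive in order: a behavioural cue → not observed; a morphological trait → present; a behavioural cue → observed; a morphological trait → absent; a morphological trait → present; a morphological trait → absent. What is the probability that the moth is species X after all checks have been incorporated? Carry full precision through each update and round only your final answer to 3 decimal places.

0.877

After a behavioural cue='not observed': P(species X) = 0.8·0.8500 / (0.8·0.8500 + 0.15·0.1500) ≈ 0.9680
After a morphological trait='present': P(species X) = 0.1·0.9680 / (0.1·0.9680 + 0.9·0.0320) ≈ 0.7705
After a behavioural cue='observed': P(species X) = 0.2·0.7705 / (0.2·0.7705 + 0.85·0.2295) ≈ 0.4414
After a morphological trait='absent': P(species X) = 0.9·0.4414 / (0.9·0.4414 + 0.1·0.5586) ≈ 0.8767
After a morphological trait='present': P(species X) = 0.1·0.8767 / (0.1·0.8767 + 0.9·0.1233) ≈ 0.4414
After a morphological trait='absent': P(species X) = 0.9·0.4414 / (0.9·0.4414 + 0.1·0.5586) ≈ 0.8767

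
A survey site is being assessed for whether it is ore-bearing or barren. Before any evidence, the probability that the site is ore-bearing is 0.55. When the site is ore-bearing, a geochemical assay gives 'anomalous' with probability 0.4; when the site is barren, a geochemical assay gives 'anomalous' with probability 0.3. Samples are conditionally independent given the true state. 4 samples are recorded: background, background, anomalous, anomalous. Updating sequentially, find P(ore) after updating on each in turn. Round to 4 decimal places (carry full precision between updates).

0.6148

After 'background': P(ore) = 0.6·0.5500 / (0.6·0.5500 + 0.7·0.4500) ≈ 0.5116
After 'background': P(ore) = 0.6·0.5116 / (0.6·0.5116 + 0.7·0.4884) ≈ 0.4731
After 'anomalous': P(ore) = 0.4·0.4731 / (0.4·0.4731 + 0.3·0.5269) ≈ 0.5449
After 'anomalous': P(ore) = 0.4·0.5449 / (0.4·0.5449 + 0.3·0.4551) ≈ 0.6148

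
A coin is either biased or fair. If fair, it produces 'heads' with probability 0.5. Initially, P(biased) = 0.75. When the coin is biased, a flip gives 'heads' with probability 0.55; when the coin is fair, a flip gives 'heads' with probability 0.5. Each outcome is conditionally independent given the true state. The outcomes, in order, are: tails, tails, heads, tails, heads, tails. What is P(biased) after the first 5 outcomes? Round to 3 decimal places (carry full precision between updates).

0.726

After 'tails': P(biased) = 0.45·0.7500 / (0.45·0.7500 + 0.5·0.2500) ≈ 0.7297
After 'tails': P(biased) = 0.45·0.7297 / (0.45·0.7297 + 0.5·0.2703) ≈ 0.7085
After 'heads': P(biased) = 0.55·0.7085 / (0.55·0.7085 + 0.5·0.2915) ≈ 0.7277
After 'tails': P(biased) = 0.45·0.7277 / (0.45·0.7277 + 0.5·0.2723) ≈ 0.7064
After 'heads': P(biased) = 0.55·0.7064 / (0.55·0.7064 + 0.5·0.2936) ≈ 0.7257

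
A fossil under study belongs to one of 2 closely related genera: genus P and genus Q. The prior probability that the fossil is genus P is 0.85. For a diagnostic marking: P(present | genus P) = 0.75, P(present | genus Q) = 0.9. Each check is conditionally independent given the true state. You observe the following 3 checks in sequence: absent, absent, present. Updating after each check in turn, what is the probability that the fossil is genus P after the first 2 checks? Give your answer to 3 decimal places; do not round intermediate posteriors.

Apply Bayes' rule sequentially, carrying P(genus P) forward.
After 'absent': P(genus P) = 0.25·0.8500 / (0.25·0.8500 + 0.1·0.1500) ≈ 0.9341
After 'absent': P(genus P) = 0.25·0.9341 / (0.25·0.9341 + 0.1·0.0659) ≈ 0.9725

0.973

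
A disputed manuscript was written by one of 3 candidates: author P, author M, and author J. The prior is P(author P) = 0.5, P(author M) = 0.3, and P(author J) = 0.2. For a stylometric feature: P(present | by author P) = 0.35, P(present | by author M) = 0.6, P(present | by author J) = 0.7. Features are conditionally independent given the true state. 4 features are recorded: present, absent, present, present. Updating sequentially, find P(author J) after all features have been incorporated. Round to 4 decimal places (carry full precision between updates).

0.3405

After 'present': normaliser = 0.35·0.5000 + 0.6·0.3000 + 0.7·0.2000; P(author P) ≈ 0.3535, P(author M) ≈ 0.3636, P(author J) ≈ 0.2828
After 'absent': normaliser = 0.65·0.3535 + 0.4·0.3636 + 0.3·0.2828; P(author P) ≈ 0.4995, P(author M) ≈ 0.3161, P(author J) ≈ 0.1844
After 'present': normaliser = 0.35·0.4995 + 0.6·0.3161 + 0.7·0.1844; P(author P) ≈ 0.3542, P(author M) ≈ 0.3843, P(author J) ≈ 0.2615
After 'present': normaliser = 0.35·0.3542 + 0.6·0.3843 + 0.7·0.2615; P(author P) ≈ 0.2306, P(author M) ≈ 0.4289, P(author J) ≈ 0.3405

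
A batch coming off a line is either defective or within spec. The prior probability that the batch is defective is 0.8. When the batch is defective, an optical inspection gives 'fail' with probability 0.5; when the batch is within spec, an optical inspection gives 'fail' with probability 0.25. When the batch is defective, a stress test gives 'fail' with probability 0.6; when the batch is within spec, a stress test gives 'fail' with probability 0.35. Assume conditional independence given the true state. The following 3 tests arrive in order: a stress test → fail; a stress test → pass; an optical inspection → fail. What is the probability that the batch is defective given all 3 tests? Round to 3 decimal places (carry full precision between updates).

0.894

After a stress test='fail': P(defective) = 0.6·0.8000 / (0.6·0.8000 + 0.35·0.2000) ≈ 0.8727
After a stress test='pass': P(defective) = 0.4·0.8727 / (0.4·0.8727 + 0.65·0.1273) ≈ 0.8084
After an optical inspection='fail': P(defective) = 0.5·0.8084 / (0.5·0.8084 + 0.25·0.1916) ≈ 0.8941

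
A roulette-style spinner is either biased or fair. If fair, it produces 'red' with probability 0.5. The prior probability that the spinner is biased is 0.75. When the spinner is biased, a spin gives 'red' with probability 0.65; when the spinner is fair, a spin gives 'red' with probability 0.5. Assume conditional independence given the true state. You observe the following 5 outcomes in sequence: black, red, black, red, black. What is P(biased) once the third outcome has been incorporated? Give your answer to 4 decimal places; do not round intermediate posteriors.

0.6565

After 'black': P(biased) = 0.35·0.7500 / (0.35·0.7500 + 0.5·0.2500) ≈ 0.6774
After 'red': P(biased) = 0.65·0.6774 / (0.65·0.6774 + 0.5·0.3226) ≈ 0.7319
After 'black': P(biased) = 0.35·0.7319 / (0.35·0.7319 + 0.5·0.2681) ≈ 0.6565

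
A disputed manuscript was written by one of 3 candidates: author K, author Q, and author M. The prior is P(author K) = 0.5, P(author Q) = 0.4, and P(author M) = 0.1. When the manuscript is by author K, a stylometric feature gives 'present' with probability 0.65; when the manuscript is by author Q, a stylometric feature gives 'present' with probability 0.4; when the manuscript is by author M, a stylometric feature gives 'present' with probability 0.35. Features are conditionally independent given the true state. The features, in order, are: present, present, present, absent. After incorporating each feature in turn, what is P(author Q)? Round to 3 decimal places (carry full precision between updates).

After 'present': normaliser = 0.65·0.5000 + 0.4·0.4000 + 0.35·0.1000; P(author K) ≈ 0.6250, P(author Q) ≈ 0.3077, P(author M) ≈ 0.0673
After 'present': normaliser = 0.65·0.6250 + 0.4·0.3077 + 0.35·0.0673; P(author K) ≈ 0.7348, P(author Q) ≈ 0.2226, P(author M) ≈ 0.0426
After 'present': normaliser = 0.65·0.7348 + 0.4·0.2226 + 0.35·0.0426; P(author K) ≈ 0.8212, P(author Q) ≈ 0.1531, P(author M) ≈ 0.0256
After 'absent': normaliser = 0.35·0.8212 + 0.6·0.1531 + 0.65·0.0256; P(author K) ≈ 0.7259, P(author Q) ≈ 0.2320, P(author M) ≈ 0.0421

0.232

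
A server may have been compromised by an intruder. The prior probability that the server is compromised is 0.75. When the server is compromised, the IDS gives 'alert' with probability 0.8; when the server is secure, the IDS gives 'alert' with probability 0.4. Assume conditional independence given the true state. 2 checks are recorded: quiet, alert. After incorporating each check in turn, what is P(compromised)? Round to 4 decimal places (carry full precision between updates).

Apply Bayes' rule sequentially, carrying P(compromised) forward.
After 'quiet': P(compromised) = 0.2·0.7500 / (0.2·0.7500 + 0.6·0.2500) ≈ 0.5000
After 'alert': P(compromised) = 0.8·0.5000 / (0.8·0.5000 + 0.4·0.5000) ≈ 0.6667

0.6667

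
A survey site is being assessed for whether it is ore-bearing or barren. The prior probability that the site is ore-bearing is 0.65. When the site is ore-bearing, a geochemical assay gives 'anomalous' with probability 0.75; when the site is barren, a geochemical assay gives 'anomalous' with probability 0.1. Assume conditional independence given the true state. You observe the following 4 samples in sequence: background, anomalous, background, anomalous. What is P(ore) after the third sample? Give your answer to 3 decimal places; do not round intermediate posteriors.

Apply Bayes' rule sequentially, carrying P(ore) forward.
After 'background': P(ore) = 0.25·0.6500 / (0.25·0.6500 + 0.9·0.3500) ≈ 0.3403
After 'anomalous': P(ore) = 0.75·0.3403 / (0.75·0.3403 + 0.1·0.6597) ≈ 0.7946
After 'background': P(ore) = 0.25·0.7946 / (0.25·0.7946 + 0.9·0.2054) ≈ 0.5180

0.518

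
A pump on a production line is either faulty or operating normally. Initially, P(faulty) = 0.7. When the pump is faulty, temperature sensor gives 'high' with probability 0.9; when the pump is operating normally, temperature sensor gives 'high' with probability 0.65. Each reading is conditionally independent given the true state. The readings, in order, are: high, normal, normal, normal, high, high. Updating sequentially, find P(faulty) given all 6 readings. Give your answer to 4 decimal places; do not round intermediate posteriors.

Apply Bayes' rule sequentially, carrying P(faulty) forward.
After 'high': P(faulty) = 0.9·0.7000 / (0.9·0.7000 + 0.65·0.3000) ≈ 0.7636
After 'normal': P(faulty) = 0.1·0.7636 / (0.1·0.7636 + 0.35·0.2364) ≈ 0.4800
After 'normal': P(faulty) = 0.1·0.4800 / (0.1·0.4800 + 0.35·0.5200) ≈ 0.2087
After 'normal': P(faulty) = 0.1·0.2087 / (0.1·0.2087 + 0.35·0.7913) ≈ 0.0701
After 'high': P(faulty) = 0.9·0.0701 / (0.9·0.0701 + 0.65·0.9299) ≈ 0.0945
After 'high': P(faulty) = 0.9·0.0945 / (0.9·0.0945 + 0.65·0.9055) ≈ 0.1262

0.1262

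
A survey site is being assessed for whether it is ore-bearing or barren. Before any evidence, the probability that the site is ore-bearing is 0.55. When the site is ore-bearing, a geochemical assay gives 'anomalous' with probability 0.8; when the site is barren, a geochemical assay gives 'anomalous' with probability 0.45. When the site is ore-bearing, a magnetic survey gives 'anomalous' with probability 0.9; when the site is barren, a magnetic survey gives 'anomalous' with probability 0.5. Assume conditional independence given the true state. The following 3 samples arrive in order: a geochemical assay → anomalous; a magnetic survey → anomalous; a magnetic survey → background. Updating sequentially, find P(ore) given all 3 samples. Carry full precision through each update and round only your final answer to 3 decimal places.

Apply Bayes' rule sequentially, carrying P(ore) forward.
After a geochemical assay='anomalous': P(ore) = 0.8·0.5500 / (0.8·0.5500 + 0.45·0.4500) ≈ 0.6848
After a magnetic survey='anomalous': P(ore) = 0.9·0.6848 / (0.9·0.6848 + 0.5·0.3152) ≈ 0.7964
After a magnetic survey='background': P(ore) = 0.1·0.7964 / (0.1·0.7964 + 0.5·0.2036) ≈ 0.4389

0.439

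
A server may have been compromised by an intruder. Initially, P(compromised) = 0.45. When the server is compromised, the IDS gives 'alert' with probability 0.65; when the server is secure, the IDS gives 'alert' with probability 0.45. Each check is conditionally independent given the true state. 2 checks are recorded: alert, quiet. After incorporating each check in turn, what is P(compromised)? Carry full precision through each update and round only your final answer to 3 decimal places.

After 'alert': P(compromised) = 0.65·0.4500 / (0.65·0.4500 + 0.45·0.5500) ≈ 0.5417
After 'quiet': P(compromised) = 0.35·0.5417 / (0.35·0.5417 + 0.55·0.4583) ≈ 0.4292

0.429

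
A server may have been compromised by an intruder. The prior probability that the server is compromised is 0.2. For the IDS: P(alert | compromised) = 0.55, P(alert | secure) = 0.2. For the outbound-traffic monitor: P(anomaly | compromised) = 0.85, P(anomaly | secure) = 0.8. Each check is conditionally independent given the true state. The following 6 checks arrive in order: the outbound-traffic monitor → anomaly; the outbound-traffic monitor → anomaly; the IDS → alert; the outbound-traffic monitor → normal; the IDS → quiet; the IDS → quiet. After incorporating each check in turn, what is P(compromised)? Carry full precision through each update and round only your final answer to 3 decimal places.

0.156

After the outbound-traffic monitor='anomaly': P(compromised) = 0.85·0.2000 / (0.85·0.2000 + 0.8·0.8000) ≈ 0.2099
After the outbound-traffic monitor='anomaly': P(compromised) = 0.85·0.2099 / (0.85·0.2099 + 0.8·0.7901) ≈ 0.2201
After the IDS='alert': P(compromised) = 0.55·0.2201 / (0.55·0.2201 + 0.2·0.7799) ≈ 0.4370
After the outbound-traffic monitor='normal': P(compromised) = 0.15·0.4370 / (0.15·0.4370 + 0.2·0.5630) ≈ 0.3679
After the IDS='quiet': P(compromised) = 0.45·0.3679 / (0.45·0.3679 + 0.8·0.6321) ≈ 0.2467
After the IDS='quiet': P(compromised) = 0.45·0.2467 / (0.45·0.2467 + 0.8·0.7533) ≈ 0.1555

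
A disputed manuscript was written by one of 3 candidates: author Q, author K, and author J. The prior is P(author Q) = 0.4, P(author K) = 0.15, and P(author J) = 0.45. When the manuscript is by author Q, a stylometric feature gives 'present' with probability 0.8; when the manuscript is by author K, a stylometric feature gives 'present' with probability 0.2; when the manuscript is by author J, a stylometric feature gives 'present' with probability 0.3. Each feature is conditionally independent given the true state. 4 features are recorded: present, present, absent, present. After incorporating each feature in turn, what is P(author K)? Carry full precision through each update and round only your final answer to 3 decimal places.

0.019

After 'present': normaliser = 0.8·0.4000 + 0.2·0.1500 + 0.3·0.4500; P(author Q) ≈ 0.6598, P(author K) ≈ 0.0619, P(author J) ≈ 0.2784
After 'present': normaliser = 0.8·0.6598 + 0.2·0.0619 + 0.3·0.2784; P(author Q) ≈ 0.8463, P(author K) ≈ 0.0198, P(author J) ≈ 0.1339
After 'absent': normaliser = 0.2·0.8463 + 0.8·0.0198 + 0.7·0.1339; P(author Q) ≈ 0.6070, P(author K) ≈ 0.0569, P(author J) ≈ 0.3361
After 'present': normaliser = 0.8·0.6070 + 0.2·0.0569 + 0.3·0.3361; P(author Q) ≈ 0.8123, P(author K) ≈ 0.0190, P(author J) ≈ 0.1687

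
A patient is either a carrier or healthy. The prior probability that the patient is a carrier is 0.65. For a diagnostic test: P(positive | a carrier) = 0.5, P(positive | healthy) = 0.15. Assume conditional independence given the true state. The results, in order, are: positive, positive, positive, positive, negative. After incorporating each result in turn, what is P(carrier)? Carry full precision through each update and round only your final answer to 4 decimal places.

0.9926

Apply Bayes' rule sequentially, carrying P(carrier) forward.
After 'positive': P(carrier) = 0.5·0.6500 / (0.5·0.6500 + 0.15·0.3500) ≈ 0.8609
After 'positive': P(carrier) = 0.5·0.8609 / (0.5·0.8609 + 0.15·0.1391) ≈ 0.9538
After 'positive': P(carrier) = 0.5·0.9538 / (0.5·0.9538 + 0.15·0.0462) ≈ 0.9857
After 'positive': P(carrier) = 0.5·0.9857 / (0.5·0.9857 + 0.15·0.0143) ≈ 0.9957
After 'negative': P(carrier) = 0.5·0.9957 / (0.5·0.9957 + 0.85·0.0043) ≈ 0.9926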